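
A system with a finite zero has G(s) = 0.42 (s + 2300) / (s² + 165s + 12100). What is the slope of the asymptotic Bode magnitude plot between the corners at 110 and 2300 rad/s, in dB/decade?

In this band the factors already past their corner are: complex pole pair at ωₙ ≈ 110; net slope = -40 dB/decade.

-40 dB/decade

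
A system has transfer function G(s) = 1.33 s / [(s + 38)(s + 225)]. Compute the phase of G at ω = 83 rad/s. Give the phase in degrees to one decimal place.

∠(j83) = 90.00°
∠(j83 + 38) = arctan(83/38) = 65.40°
∠(j83 + 225) = arctan(83/225) = 20.25°
∠G(j83) = 90.00° − (65.40° + 20.25°) = 4.35°

4.4°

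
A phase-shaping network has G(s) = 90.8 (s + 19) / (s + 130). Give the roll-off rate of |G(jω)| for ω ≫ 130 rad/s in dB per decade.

With 1 zero and 1 pole, the high-frequency asymptotic slope is 20 × (1 − 1) = 0 dB/decade.

0 dB/decade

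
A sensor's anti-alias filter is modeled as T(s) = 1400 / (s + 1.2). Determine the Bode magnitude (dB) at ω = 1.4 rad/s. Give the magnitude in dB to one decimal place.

57.6 dB

|j1.4 + 1.2| = √(1.4² + 1.2²) = 1.844
|T(j1.4)| = 1400 / 1.844 = 759.26
20 log₁₀(759.26) = 57.61 dB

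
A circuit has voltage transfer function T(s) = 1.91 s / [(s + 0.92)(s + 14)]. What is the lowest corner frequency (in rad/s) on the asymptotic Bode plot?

0.92 rad/s

Break frequencies occur at each pole and zero magnitude: 0.92 rad/s, 14 rad/s.
The lowest is 0.92 rad/s.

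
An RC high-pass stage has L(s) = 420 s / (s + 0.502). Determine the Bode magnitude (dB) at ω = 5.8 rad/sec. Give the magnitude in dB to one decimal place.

|j5.8| = 5.8
|j5.8 + 0.502| = √(5.8² + 0.502²) = 5.822
|L(j5.8)| = 420 × 5.8 / 5.822 = 418.44
20 log₁₀(418.44) = 52.43 dB

52.4 dB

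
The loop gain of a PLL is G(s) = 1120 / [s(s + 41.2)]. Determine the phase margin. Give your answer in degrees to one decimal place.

Gain crossover: |G(jω)| = 1 at ω ≈ 23.6 rad/s.
∠G(j23.6) = −90° − arctan(23.6/41.2) ≈ -119.80°
PM = 180° + (-119.80°) = 60.20°

60.2°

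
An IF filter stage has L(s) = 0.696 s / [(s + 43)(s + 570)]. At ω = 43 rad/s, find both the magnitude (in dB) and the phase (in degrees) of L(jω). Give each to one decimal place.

|L| = -61.3 dB, ∠L = 40.7°

|j43| = 43
|j43 + 43| = √(43² + 43²) = 60.81
|j43 + 570| = √(43² + 570²) = 571.6
|L(j43)| = 0.696 × 43 / (60.81 × 571.6) = 0.00086097
20 log₁₀(0.00086097) = -61.30 dB
∠(j43) = 90.00°
∠(j43 + 43) = arctan(43/43) = 45.00°
∠(j43 + 570) = arctan(43/570) = 4.31°
∠L(j43) = 90.00° − (45.00° + 4.31°) = 40.69°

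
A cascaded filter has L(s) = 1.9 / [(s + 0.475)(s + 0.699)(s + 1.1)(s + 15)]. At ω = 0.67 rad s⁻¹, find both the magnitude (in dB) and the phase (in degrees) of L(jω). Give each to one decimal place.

|j0.67 + 0.475| = √(0.67² + 0.475²) = 0.8213
|j0.67 + 0.699| = √(0.67² + 0.699²) = 0.9682
|j0.67 + 1.1| = √(0.67² + 1.1²) = 1.288
|j0.67 + 15| = √(0.67² + 15²) = 15.01
|L(j0.67)| = 1.9 / (0.8213 × 0.9682 × 1.288 × 15.01) = 0.12355
20 log₁₀(0.12355) = -18.16 dB
∠(j0.67 + 0.475) = arctan(0.67/0.475) = 54.67°
∠(j0.67 + 0.699) = arctan(0.67/0.699) = 43.79°
∠(j0.67 + 1.1) = arctan(0.67/1.1) = 31.35°
∠(j0.67 + 15) = arctan(0.67/15) = 2.56°
∠L(j0.67) = − (54.67° + 43.79° + 31.35° + 2.56°) = -132.35°

|L| = -18.2 dB, ∠L = -132.4 deg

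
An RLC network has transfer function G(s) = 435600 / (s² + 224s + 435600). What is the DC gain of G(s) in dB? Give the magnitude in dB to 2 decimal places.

0.00 dB

G(0) = 435600 / 435600 = 1
20 log₁₀(1) = 0.000 dB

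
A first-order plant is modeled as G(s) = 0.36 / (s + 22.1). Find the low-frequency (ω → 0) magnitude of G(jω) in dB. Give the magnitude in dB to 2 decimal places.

G(0) = 0.36 / 22.1 = 0.01629
20 log₁₀(0.01629) = -35.762 dB

-35.76 dB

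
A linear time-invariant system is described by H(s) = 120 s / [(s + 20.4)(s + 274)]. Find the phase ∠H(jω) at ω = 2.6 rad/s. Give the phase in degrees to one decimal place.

∠(j2.6) = 90.00°
∠(j2.6 + 20.4) = arctan(2.6/20.4) = 7.26°
∠(j2.6 + 274) = arctan(2.6/274) = 0.54°
∠H(j2.6) = 90.00° − (7.26° + 0.54°) = 82.19°

82.2 deg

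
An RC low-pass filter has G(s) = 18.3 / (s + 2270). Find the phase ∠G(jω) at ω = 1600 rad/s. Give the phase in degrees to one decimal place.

-35.2 deg

∠(j1600 + 2270) = arctan(1600/2270) = 35.18°
∠G(j1600) = −35.18° = -35.18°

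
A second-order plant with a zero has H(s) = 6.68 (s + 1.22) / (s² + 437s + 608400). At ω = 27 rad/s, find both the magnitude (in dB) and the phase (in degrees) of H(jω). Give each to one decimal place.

|H| = -70.5 dB, ∠H = 86.3 deg

|j27 + 1.22| = √(27² + 1.22²) = 27.03
|(j27)² + 437(j27) + 608400| = |6.0767e+05 + j11799| = 6.078e+05
|H(j27)| = 6.68 × 27.03 / 6.078e+05 = 0.00029705
20 log₁₀(0.00029705) = -70.54 dB
∠(j27 + 1.22) = arctan(27/1.22) = 87.41°
∠[(j27)² + 437(j27) + 608400] = ∠[6.0767e+05 + j11799] = 1.11°
∠H(j27) = 87.41° − 1.11° = 86.30°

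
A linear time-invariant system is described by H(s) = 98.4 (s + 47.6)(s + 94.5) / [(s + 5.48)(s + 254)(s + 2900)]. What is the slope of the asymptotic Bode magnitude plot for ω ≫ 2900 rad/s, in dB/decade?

-20 dB/decade

With 2 zeros and 3 poles, the high-frequency asymptotic slope is 20 × (2 − 3) = -20 dB/decade.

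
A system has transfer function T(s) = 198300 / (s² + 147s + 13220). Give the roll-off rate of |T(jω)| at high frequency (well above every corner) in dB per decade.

With 0 zeros and 2 poles, the high-frequency asymptotic slope is 20 × (0 − 2) = -40 dB/decade.

-40 dB/decade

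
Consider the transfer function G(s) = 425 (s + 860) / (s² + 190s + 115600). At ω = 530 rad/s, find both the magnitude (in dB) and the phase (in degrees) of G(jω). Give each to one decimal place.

|j530 + 860| = √(530² + 860²) = 1010
|(j530)² + 190(j530) + 115600| = |-1.653e+05 + j1.007e+05| = 1.936e+05
|G(j530)| = 425 × 1010 / 1.936e+05 = 2.2181
20 log₁₀(2.2181) = 6.92 dB
∠(j530 + 860) = arctan(530/860) = 31.64°
∠[(j530)² + 190(j530) + 115600] = ∠[-1.653e+05 + j1.007e+05] = 148.65°
∠G(j530) = 31.64° − 148.65° = -117.01°

|G| = 6.9 dB, ∠G = -117.0 deg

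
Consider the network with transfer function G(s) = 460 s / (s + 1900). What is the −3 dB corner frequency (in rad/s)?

For a single-pole high-pass, the −3 dB point is at the pole: ω = 1900 rad/s.

1900 rad/s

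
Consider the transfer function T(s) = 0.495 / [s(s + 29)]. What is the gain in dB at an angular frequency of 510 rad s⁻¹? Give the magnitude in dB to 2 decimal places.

|j510 + 29| = √(510² + 29²) = 510.8
|j510| = 510
|T(j510)| = 0.495 / (510.8 × 510) = 1.9e-06
20 log₁₀(1.9e-06) = -114.425 dB

-114.42 dB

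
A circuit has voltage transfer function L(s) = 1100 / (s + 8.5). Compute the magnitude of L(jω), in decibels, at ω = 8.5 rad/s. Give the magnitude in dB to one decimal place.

39.2 dB

|j8.5 + 8.5| = √(8.5² + 8.5²) = 12.02
|L(j8.5)| = 1100 / 12.02 = 91.508
20 log₁₀(91.508) = 39.23 dB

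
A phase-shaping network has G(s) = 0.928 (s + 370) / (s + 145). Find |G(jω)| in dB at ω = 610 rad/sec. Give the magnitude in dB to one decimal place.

|j610 + 370| = √(610² + 370²) = 713.4
|j610 + 145| = √(610² + 145²) = 627
|G(j610)| = 0.928 × 713.4 / 627 = 1.0559
20 log₁₀(1.0559) = 0.47 dB

0.5 dB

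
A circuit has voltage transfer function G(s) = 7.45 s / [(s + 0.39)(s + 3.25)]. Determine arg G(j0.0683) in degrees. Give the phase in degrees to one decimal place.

∠(j0.0683) = 90.00°
∠(j0.0683 + 0.39) = arctan(0.0683/0.39) = 9.93°
∠(j0.0683 + 3.25) = arctan(0.0683/3.25) = 1.20°
∠G(j0.0683) = 90.00° − (9.93° + 1.20°) = 78.86°

78.9 deg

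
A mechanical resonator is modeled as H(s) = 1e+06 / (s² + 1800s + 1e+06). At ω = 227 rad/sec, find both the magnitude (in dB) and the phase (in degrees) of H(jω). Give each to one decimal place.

|H| = -0.3 dB, ∠H = -23.3°

|(j227)² + 1800(j227) + 1e+06| = |9.4847e+05 + j4.086e+05| = 1.033e+06
|H(j227)| = 1e+06 / 1.033e+06 = 0.9683
20 log₁₀(0.9683) = -0.28 dB
∠[(j227)² + 1800(j227) + 1e+06] = ∠[9.4847e+05 + j4.086e+05] = 23.31°
∠H(j227) = −23.31° = -23.31°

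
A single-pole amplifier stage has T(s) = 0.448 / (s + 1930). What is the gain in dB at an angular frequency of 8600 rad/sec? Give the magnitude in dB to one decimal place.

-85.9 dB

|j8600 + 1930| = √(8600² + 1930²) = 8814
|T(j8600)| = 0.448 / 8814 = 5.0829e-05
20 log₁₀(5.0829e-05) = -85.88 dB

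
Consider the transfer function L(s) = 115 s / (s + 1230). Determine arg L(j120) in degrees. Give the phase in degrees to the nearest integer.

84 deg

∠(j120) = 90.00°
∠(j120 + 1230) = arctan(120/1230) = 5.57°
∠L(j120) = 90.00° − 5.57° = 84.43°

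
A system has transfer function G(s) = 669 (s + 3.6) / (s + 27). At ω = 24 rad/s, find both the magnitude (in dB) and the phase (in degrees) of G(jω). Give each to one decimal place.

|j24 + 3.6| = √(24² + 3.6²) = 24.27
|j24 + 27| = √(24² + 27²) = 36.12
|G(j24)| = 669 × 24.27 / 36.12 = 449.43
20 log₁₀(449.43) = 53.05 dB
∠(j24 + 3.6) = arctan(24/3.6) = 81.47°
∠(j24 + 27) = arctan(24/27) = 41.63°
∠G(j24) = 81.47° − 41.63° = 39.84°

|G| = 53.1 dB, ∠G = 39.8°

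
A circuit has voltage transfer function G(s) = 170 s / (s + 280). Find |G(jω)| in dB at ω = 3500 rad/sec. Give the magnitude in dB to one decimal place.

|j3500| = 3500
|j3500 + 280| = √(3500² + 280²) = 3511
|G(j3500)| = 170 × 3500 / 3511 = 169.46
20 log₁₀(169.46) = 44.58 dB

44.6 dB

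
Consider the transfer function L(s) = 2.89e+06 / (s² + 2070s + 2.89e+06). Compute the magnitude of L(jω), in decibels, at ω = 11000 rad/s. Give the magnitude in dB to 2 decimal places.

|(j11000)² + 2070(j11000) + 2.89e+06| = |-1.1811e+08 + j2.277e+07| = 1.203e+08
|L(j11000)| = 2.89e+06 / 1.203e+08 = 0.024026
20 log₁₀(0.024026) = -32.386 dB

-32.39 dB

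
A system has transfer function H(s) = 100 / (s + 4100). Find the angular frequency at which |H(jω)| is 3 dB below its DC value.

4100 rad/sec

For a single-pole low-pass, the −3 dB point is at the pole: ω = 4100 rad/sec.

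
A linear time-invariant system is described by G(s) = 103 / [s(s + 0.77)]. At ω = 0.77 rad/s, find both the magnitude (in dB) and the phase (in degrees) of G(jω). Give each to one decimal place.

|j0.77 + 0.77| = √(0.77² + 0.77²) = 1.089
|j0.77| = 0.77
|G(j0.77)| = 103 / (1.089 × 0.77) = 122.84
20 log₁₀(122.84) = 41.79 dB
∠(j0.77 + 0.77) = arctan(0.77/0.77) = 45.00°
∠(j0.77) = 90.00°
∠G(j0.77) = − (45.00° + 90.00°) = -135.00°

|G| = 41.8 dB, ∠G = -135.0 deg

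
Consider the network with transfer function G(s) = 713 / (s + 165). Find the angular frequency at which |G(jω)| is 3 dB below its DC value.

For a single-pole low-pass, the −3 dB point is at the pole: ω = 165 rad s⁻¹.

165 rad s⁻¹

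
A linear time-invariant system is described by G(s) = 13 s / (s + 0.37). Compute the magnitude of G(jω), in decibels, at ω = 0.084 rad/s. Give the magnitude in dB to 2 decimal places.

|j0.084| = 0.084
|j0.084 + 0.37| = √(0.084² + 0.37²) = 0.3794
|G(j0.084)| = 13 × 0.084 / 0.3794 = 2.8781
20 log₁₀(2.8781) = 9.182 dB

9.18 dB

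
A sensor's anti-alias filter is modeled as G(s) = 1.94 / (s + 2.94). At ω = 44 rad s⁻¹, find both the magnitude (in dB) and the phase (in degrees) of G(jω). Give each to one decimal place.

|j44 + 2.94| = √(44² + 2.94²) = 44.1
|G(j44)| = 1.94 / 44.1 = 0.043993
20 log₁₀(0.043993) = -27.13 dB
∠(j44 + 2.94) = arctan(44/2.94) = 86.18°
∠G(j44) = −86.18° = -86.18°

|G| = -27.1 dB, ∠G = -86.2 deg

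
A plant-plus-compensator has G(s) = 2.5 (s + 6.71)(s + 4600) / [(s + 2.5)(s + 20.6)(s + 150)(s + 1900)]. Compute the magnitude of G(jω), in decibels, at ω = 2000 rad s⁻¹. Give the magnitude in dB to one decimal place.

|j2000 + 6.71| = √(2000² + 6.71²) = 2000
|j2000 + 4600| = √(2000² + 4600²) = 5016
|j2000 + 2.5| = √(2000² + 2.5²) = 2000
|j2000 + 20.6| = √(2000² + 20.6²) = 2000
|j2000 + 150| = √(2000² + 150²) = 2006
|j2000 + 1900| = √(2000² + 1900²) = 2759
|G(j2000)| = 2.5 × 2000 × 5016 / (2000 × 2000 × 2006 × 2759) = 1.1332e-06
20 log₁₀(1.1332e-06) = -118.91 dB

-118.9 dB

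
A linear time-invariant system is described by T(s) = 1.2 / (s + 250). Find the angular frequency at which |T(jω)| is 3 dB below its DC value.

250 rad/s

For a single-pole low-pass, the −3 dB point is at the pole: ω = 250 rad/s.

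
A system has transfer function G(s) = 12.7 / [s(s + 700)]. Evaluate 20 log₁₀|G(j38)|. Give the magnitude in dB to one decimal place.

-66.4 dB

|j38 + 700| = √(38² + 700²) = 701
|j38| = 38
|G(j38)| = 12.7 / (701 × 38) = 0.00047674
20 log₁₀(0.00047674) = -66.43 dB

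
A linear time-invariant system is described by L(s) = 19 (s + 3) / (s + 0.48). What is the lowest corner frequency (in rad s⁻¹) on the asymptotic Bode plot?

Break frequencies occur at each pole and zero magnitude: 0.48 rad s⁻¹, 3 rad s⁻¹.
The lowest is 0.48 rad s⁻¹.

0.48 rad s⁻¹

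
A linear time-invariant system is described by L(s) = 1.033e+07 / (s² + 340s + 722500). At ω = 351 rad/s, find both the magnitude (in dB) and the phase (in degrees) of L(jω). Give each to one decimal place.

|(j351)² + 340(j351) + 722500| = |5.993e+05 + j1.1934e+05| = 6.111e+05
|L(j351)| = 1.033e+07 / 6.111e+05 = 16.905
20 log₁₀(16.905) = 24.56 dB
∠[(j351)² + 340(j351) + 722500] = ∠[5.993e+05 + j1.1934e+05] = 11.26°
∠L(j351) = −11.26° = -11.26°

|L| = 24.6 dB, ∠L = -11.3°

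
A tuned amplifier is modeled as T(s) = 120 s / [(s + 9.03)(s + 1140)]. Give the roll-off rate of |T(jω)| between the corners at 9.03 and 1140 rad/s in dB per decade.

In this band the factors already past their corner are: 1 differentiator zero, pole at 9.03; net slope = 0 dB/decade.

0 dB/decade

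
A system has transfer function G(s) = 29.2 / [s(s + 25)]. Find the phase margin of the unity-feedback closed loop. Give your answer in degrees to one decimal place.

Gain crossover: |G(jω)| = 1 at ω ≈ 1.17 rad/s.
∠G(j1.17) = −90° − arctan(1.17/25) ≈ -92.67°
PM = 180° + (-92.67°) = 87.33°

87.3°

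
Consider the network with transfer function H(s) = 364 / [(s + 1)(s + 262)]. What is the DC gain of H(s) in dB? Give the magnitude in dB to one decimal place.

2.9 dB

H(0) = 364 / (1 × 262) = 1.3893
20 log₁₀(1.3893) = 2.86 dB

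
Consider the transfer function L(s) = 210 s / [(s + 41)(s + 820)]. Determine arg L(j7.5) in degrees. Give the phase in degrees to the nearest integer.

∠(j7.5) = 90.00°
∠(j7.5 + 41) = arctan(7.5/41) = 10.37°
∠(j7.5 + 820) = arctan(7.5/820) = 0.52°
∠L(j7.5) = 90.00° − (10.37° + 0.52°) = 79.11°

79°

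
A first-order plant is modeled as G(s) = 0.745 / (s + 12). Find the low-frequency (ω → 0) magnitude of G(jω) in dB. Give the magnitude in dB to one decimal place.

-24.1 dB

G(0) = 0.745 / 12 = 0.062083
20 log₁₀(0.062083) = -24.14 dB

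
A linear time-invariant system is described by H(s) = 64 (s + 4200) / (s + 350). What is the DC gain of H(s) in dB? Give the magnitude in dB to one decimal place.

H(0) = 64 × 4200 / 350 = 768
20 log₁₀(768) = 57.71 dB

57.7 dB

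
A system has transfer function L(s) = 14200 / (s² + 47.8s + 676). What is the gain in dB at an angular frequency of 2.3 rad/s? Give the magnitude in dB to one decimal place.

26.4 dB

|(j2.3)² + 47.8(j2.3) + 676| = |670.71 + j109.94| = 679.7
|L(j2.3)| = 14200 / 679.7 = 20.893
20 log₁₀(20.893) = 26.40 dB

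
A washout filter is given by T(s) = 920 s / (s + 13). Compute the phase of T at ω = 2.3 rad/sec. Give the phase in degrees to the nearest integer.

∠(j2.3) = 90.00°
∠(j2.3 + 13) = arctan(2.3/13) = 10.03°
∠T(j2.3) = 90.00° − 10.03° = 79.97°

80°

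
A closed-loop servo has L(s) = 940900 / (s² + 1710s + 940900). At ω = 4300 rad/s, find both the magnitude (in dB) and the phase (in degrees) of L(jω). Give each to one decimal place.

|(j4300)² + 1710(j4300) + 940900| = |-1.7549e+07 + j7.353e+06| = 1.903e+07
|L(j4300)| = 940900 / 1.903e+07 = 0.04945
20 log₁₀(0.04945) = -26.12 dB
∠[(j4300)² + 1710(j4300) + 940900] = ∠[-1.7549e+07 + j7.353e+06] = 157.27°
∠L(j4300) = −157.27° = -157.27°

|L| = -26.1 dB, ∠L = -157.3 deg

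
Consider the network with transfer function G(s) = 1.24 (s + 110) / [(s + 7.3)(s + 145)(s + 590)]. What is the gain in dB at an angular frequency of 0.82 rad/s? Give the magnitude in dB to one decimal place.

|j0.82 + 110| = √(0.82² + 110²) = 110
|j0.82 + 7.3| = √(0.82² + 7.3²) = 7.346
|j0.82 + 145| = √(0.82² + 145²) = 145
|j0.82 + 590| = √(0.82² + 590²) = 590
|G(j0.82)| = 1.24 × 110 / (7.346 × 145 × 590) = 0.00021705
20 log₁₀(0.00021705) = -73.27 dB

-73.3 dB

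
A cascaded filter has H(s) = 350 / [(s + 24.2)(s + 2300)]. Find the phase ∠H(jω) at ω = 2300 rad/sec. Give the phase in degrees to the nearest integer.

∠(j2300 + 24.2) = arctan(2300/24.2) = 89.40°
∠(j2300 + 2300) = arctan(2300/2300) = 45.00°
∠H(j2300) = − (89.40° + 45.00°) = -134.40°

-134 deg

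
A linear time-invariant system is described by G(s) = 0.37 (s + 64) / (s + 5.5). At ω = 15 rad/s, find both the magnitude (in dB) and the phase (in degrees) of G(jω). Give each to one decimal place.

|j15 + 64| = √(15² + 64²) = 65.73
|j15 + 5.5| = √(15² + 5.5²) = 15.98
|G(j15)| = 0.37 × 65.73 / 15.98 = 1.5223
20 log₁₀(1.5223) = 3.65 dB
∠(j15 + 64) = arctan(15/64) = 13.19°
∠(j15 + 5.5) = arctan(15/5.5) = 69.86°
∠G(j15) = 13.19° − 69.86° = -56.67°

|G| = 3.7 dB, ∠G = -56.7°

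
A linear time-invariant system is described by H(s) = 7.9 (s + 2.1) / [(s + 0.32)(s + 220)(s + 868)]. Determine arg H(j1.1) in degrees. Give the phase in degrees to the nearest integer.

∠(j1.1 + 2.1) = arctan(1.1/2.1) = 27.65°
∠(j1.1 + 0.32) = arctan(1.1/0.32) = 73.78°
∠(j1.1 + 220) = arctan(1.1/220) = 0.29°
∠(j1.1 + 868) = arctan(1.1/868) = 0.07°
∠H(j1.1) = 27.65° − (73.78° + 0.29° + 0.07°) = -46.49°

-46°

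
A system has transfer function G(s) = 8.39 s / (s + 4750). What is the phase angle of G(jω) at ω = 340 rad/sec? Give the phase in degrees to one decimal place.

85.9°

∠(j340) = 90.00°
∠(j340 + 4750) = arctan(340/4750) = 4.09°
∠G(j340) = 90.00° − 4.09° = 85.91°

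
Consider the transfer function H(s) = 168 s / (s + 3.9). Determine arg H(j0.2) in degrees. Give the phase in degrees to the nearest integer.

87°

∠(j0.2) = 90.00°
∠(j0.2 + 3.9) = arctan(0.2/3.9) = 2.94°
∠H(j0.2) = 90.00° − 2.94° = 87.06°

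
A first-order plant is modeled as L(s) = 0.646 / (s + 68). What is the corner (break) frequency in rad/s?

68 rad/s

The single real pole at s = −68 gives a corner at ω = 68 rad/s.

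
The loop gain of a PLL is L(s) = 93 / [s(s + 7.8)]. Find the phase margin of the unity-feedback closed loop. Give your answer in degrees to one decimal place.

Gain crossover: |L(jω)| = 1 at ω ≈ 8.21 rad s⁻¹.
∠L(j8.21) = −90° − arctan(8.21/7.8) ≈ -136.47°
PM = 180° + (-136.47°) = 43.53°

43.5°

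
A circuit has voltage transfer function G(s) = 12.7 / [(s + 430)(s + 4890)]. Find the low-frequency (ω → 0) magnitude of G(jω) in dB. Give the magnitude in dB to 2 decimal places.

-104.38 dB

G(0) = 12.7 / (430 × 4890) = 6.0399e-06
20 log₁₀(6.0399e-06) = -104.379 dB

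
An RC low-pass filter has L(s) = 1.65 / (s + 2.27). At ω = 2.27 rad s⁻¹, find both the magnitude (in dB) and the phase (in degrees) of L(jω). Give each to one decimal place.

|j2.27 + 2.27| = √(2.27² + 2.27²) = 3.21
|L(j2.27)| = 1.65 / 3.21 = 0.51398
20 log₁₀(0.51398) = -5.78 dB
∠(j2.27 + 2.27) = arctan(2.27/2.27) = 45.00°
∠L(j2.27) = −45.00° = -45.00°

|L| = -5.8 dB, ∠L = -45.0°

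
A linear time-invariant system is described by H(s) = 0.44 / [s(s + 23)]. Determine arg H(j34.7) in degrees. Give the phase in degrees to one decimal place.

-146.5°

∠(j34.7 + 23) = arctan(34.7/23) = 56.46°
∠(j34.7) = 90.00°
∠H(j34.7) = − (56.46° + 90.00°) = -146.46°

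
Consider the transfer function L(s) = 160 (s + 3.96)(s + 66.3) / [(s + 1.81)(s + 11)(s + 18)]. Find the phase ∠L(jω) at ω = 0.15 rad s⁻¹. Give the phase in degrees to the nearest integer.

-4°

∠(j0.15 + 3.96) = arctan(0.15/3.96) = 2.17°
∠(j0.15 + 66.3) = arctan(0.15/66.3) = 0.13°
∠(j0.15 + 1.81) = arctan(0.15/1.81) = 4.74°
∠(j0.15 + 11) = arctan(0.15/11) = 0.78°
∠(j0.15 + 18) = arctan(0.15/18) = 0.48°
∠L(j0.15) = 2.17° + 0.13° − (4.74° + 0.78° + 0.48°) = -3.70°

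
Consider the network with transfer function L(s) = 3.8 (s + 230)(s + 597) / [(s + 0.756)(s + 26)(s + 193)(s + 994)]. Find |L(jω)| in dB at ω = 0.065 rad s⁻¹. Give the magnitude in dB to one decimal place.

-17.2 dB

|j0.065 + 230| = √(0.065² + 230²) = 230
|j0.065 + 597| = √(0.065² + 597²) = 597
|j0.065 + 0.756| = √(0.065² + 0.756²) = 0.7588
|j0.065 + 26| = √(0.065² + 26²) = 26
|j0.065 + 193| = √(0.065² + 193²) = 193
|j0.065 + 994| = √(0.065² + 994²) = 994
|L(j0.065)| = 3.8 × 230 × 597 / (0.7588 × 26 × 193 × 994) = 0.13786
20 log₁₀(0.13786) = -17.21 dB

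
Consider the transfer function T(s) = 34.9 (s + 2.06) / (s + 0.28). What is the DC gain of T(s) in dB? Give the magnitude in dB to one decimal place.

T(0) = 34.9 × 2.06 / 0.28 = 256.76
20 log₁₀(256.76) = 48.19 dB

48.2 dB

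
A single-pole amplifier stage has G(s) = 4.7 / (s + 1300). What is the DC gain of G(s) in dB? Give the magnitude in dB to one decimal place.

G(0) = 4.7 / 1300 = 0.0036154
20 log₁₀(0.0036154) = -48.84 dB

-48.8 dB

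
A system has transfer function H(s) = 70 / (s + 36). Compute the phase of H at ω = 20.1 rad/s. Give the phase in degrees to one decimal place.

∠(j20.1 + 36) = arctan(20.1/36) = 29.18°
∠H(j20.1) = −29.18° = -29.18°

-29.2°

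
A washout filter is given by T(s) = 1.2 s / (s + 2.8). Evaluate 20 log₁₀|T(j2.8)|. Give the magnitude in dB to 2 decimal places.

|j2.8| = 2.8
|j2.8 + 2.8| = √(2.8² + 2.8²) = 3.96
|T(j2.8)| = 1.2 × 2.8 / 3.96 = 0.84853
20 log₁₀(0.84853) = -1.427 dB

-1.43 dB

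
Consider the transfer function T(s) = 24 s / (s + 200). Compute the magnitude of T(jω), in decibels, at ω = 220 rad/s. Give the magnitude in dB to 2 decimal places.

24.99 dB

|j220| = 220
|j220 + 200| = √(220² + 200²) = 297.3
|T(j220)| = 24 × 220 / 297.3 = 17.759
20 log₁₀(17.759) = 24.988 dB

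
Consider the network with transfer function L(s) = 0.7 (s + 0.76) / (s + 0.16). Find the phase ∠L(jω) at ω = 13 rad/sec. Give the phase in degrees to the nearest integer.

-3 deg

∠(j13 + 0.76) = arctan(13/0.76) = 86.65°
∠(j13 + 0.16) = arctan(13/0.16) = 89.29°
∠L(j13) = 86.65° − 89.29° = -2.64°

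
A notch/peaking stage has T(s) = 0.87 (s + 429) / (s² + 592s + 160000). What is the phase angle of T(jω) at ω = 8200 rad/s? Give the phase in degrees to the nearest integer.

-89 deg

∠(j8200 + 429) = arctan(8200/429) = 87.01°
∠[(j8200)² + 592(j8200) + 160000] = ∠[-6.708e+07 + j4.8544e+06] = 175.86°
∠T(j8200) = 87.01° − 175.86° = -88.86°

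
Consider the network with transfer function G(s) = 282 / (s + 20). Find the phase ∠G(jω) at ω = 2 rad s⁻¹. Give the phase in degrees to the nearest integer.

∠(j2 + 20) = arctan(2/20) = 5.71°
∠G(j2) = −5.71° = -5.71°

-6°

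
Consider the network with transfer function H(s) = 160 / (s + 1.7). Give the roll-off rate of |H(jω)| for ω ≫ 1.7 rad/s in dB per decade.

With 0 zeros and 1 pole, the high-frequency asymptotic slope is 20 × (0 − 1) = -20 dB/decade.

-20 dB/decade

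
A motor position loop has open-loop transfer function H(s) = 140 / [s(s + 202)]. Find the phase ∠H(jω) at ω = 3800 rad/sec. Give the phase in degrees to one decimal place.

-177.0 deg

∠(j3800 + 202) = arctan(3800/202) = 86.96°
∠(j3800) = 90.00°
∠H(j3800) = − (86.96° + 90.00°) = -176.96°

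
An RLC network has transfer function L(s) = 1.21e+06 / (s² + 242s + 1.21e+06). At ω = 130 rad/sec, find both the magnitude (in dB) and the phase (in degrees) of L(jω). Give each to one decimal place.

|L| = 0.1 dB, ∠L = -1.5°

|(j130)² + 242(j130) + 1.21e+06| = |1.1931e+06 + j31460| = 1.194e+06
|L(j130)| = 1.21e+06 / 1.194e+06 = 1.0138
20 log₁₀(1.0138) = 0.12 dB
∠[(j130)² + 242(j130) + 1.21e+06] = ∠[1.1931e+06 + j31460] = 1.51°
∠L(j130) = −1.51° = -1.51°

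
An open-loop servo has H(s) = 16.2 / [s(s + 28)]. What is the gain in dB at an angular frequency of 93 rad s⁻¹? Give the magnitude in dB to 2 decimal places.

|j93 + 28| = √(93² + 28²) = 97.12
|j93| = 93
|H(j93)| = 16.2 / (97.12 × 93) = 0.0017935
20 log₁₀(0.0017935) = -54.926 dB

-54.93 dB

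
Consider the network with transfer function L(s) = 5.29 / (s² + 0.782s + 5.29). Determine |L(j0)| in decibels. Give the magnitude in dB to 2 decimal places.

0.00 dB

L(0) = 5.29 / 5.29 = 1
20 log₁₀(1) = 0.000 dB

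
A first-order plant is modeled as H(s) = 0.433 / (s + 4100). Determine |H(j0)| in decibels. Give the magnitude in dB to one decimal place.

-79.5 dB

H(0) = 0.433 / 4100 = 0.00010561
20 log₁₀(0.00010561) = -79.53 dB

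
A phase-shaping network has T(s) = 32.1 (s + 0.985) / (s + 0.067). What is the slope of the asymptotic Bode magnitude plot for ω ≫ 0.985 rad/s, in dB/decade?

0 dB/decade

With 1 zero and 1 pole, the high-frequency asymptotic slope is 20 × (1 − 1) = 0 dB/decade.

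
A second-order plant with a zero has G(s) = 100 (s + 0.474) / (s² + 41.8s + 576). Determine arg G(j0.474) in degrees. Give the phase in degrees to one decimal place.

43.0°

∠(j0.474 + 0.474) = arctan(0.474/0.474) = 45.00°
∠[(j0.474)² + 41.8(j0.474) + 576] = ∠[575.78 + j19.813] = 1.97°
∠G(j0.474) = 45.00° − 1.97° = 43.03°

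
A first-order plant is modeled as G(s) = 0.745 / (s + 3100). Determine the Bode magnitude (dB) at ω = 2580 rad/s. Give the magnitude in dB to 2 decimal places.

-74.67 dB

|j2580 + 3100| = √(2580² + 3100²) = 4033
|G(j2580)| = 0.745 / 4033 = 0.00018472
20 log₁₀(0.00018472) = -74.670 dB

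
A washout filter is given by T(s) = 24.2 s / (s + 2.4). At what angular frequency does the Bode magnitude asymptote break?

The single real pole at s = −2.4 gives a corner at ω = 2.4 rad/s.

2.4 rad/s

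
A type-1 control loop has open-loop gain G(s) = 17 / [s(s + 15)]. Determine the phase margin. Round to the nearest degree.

86°

Gain crossover: |G(jω)| = 1 at ω ≈ 1.13 rad s⁻¹.
∠G(j1.13) = −90° − arctan(1.13/15) ≈ -94.31°
PM = 180° + (-94.31°) = 85.69°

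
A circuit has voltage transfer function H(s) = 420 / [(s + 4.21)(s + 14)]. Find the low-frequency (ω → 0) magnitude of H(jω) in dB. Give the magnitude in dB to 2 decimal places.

H(0) = 420 / (4.21 × 14) = 7.1259
20 log₁₀(7.1259) = 17.057 dB

17.06 dB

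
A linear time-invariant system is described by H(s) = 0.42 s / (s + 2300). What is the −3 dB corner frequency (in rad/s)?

2300 rad/s

For a single-pole high-pass, the −3 dB point is at the pole: ω = 2300 rad/s.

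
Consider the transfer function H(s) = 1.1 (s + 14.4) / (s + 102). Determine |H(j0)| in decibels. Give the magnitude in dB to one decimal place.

H(0) = 1.1 × 14.4 / 102 = 0.15529
20 log₁₀(0.15529) = -16.18 dB

-16.2 dB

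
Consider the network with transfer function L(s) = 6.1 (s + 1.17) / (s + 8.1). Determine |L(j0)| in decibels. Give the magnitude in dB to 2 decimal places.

L(0) = 6.1 × 1.17 / 8.1 = 0.88111
20 log₁₀(0.88111) = -1.099 dB

-1.10 dB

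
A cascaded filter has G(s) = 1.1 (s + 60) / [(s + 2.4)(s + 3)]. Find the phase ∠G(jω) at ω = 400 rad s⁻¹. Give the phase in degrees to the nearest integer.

-98 deg

∠(j400 + 60) = arctan(400/60) = 81.47°
∠(j400 + 2.4) = arctan(400/2.4) = 89.66°
∠(j400 + 3) = arctan(400/3) = 89.57°
∠G(j400) = 81.47° − (89.66° + 89.57°) = -97.76°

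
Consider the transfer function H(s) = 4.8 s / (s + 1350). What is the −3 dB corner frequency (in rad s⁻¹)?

For a single-pole high-pass, the −3 dB point is at the pole: ω = 1350 rad s⁻¹.

1350 rad s⁻¹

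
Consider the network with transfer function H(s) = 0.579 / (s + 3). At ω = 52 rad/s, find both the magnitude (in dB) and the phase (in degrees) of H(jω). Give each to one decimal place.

|H| = -39.1 dB, ∠H = -86.7°

|j52 + 3| = √(52² + 3²) = 52.09
|H(j52)| = 0.579 / 52.09 = 0.011116
20 log₁₀(0.011116) = -39.08 dB
∠(j52 + 3) = arctan(52/3) = 86.70°
∠H(j52) = −86.70° = -86.70°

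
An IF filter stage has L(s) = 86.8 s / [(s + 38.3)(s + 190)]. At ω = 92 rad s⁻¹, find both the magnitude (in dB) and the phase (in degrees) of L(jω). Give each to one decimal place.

|j92| = 92
|j92 + 38.3| = √(92² + 38.3²) = 99.65
|j92 + 190| = √(92² + 190²) = 211.1
|L(j92)| = 86.8 × 92 / (99.65 × 211.1) = 0.3796
20 log₁₀(0.3796) = -8.41 dB
∠(j92) = 90.00°
∠(j92 + 38.3) = arctan(92/38.3) = 67.40°
∠(j92 + 190) = arctan(92/190) = 25.84°
∠L(j92) = 90.00° − (67.40° + 25.84°) = -3.23°

|L| = -8.4 dB, ∠L = -3.2°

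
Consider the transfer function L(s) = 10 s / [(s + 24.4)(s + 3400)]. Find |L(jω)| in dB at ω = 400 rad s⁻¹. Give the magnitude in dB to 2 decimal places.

|j400| = 400
|j400 + 24.4| = √(400² + 24.4²) = 400.7
|j400 + 3400| = √(400² + 3400²) = 3423
|L(j400)| = 10 × 400 / (400.7 × 3423) = 0.0029156
20 log₁₀(0.0029156) = -50.705 dB

-50.71 dB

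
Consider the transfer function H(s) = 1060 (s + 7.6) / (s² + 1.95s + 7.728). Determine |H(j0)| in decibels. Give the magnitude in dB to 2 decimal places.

H(0) = 1060 × 7.6 / 7.728 = 1042.4
20 log₁₀(1042.4) = 60.361 dB

60.36 dB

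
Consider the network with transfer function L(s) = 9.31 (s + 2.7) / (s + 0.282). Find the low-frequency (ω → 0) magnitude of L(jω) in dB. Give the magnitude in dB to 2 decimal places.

39.00 dB

L(0) = 9.31 × 2.7 / 0.282 = 89.138
20 log₁₀(89.138) = 39.001 dB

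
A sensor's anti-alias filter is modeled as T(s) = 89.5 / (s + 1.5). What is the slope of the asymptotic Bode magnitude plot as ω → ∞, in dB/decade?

-20 dB/decade

With 0 zeros and 1 pole, the high-frequency asymptotic slope is 20 × (0 − 1) = -20 dB/decade.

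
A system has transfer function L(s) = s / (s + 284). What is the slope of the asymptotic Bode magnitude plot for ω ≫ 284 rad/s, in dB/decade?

0 dB/decade

With 1 zero and 1 pole, the high-frequency asymptotic slope is 20 × (1 − 1) = 0 dB/decade.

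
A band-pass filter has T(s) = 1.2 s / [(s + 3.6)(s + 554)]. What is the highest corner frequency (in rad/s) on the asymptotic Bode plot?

554 rad/s

Break frequencies occur at each pole and zero magnitude: 3.6 rad/s, 554 rad/s.
The highest is 554 rad/s.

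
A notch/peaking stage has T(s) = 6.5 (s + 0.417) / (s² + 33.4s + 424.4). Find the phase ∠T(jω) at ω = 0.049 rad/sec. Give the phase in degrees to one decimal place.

6.5°

∠(j0.049 + 0.417) = arctan(0.049/0.417) = 6.70°
∠[(j0.049)² + 33.4(j0.049) + 424.4] = ∠[424.4 + j1.6366] = 0.22°
∠T(j0.049) = 6.70° − 0.22° = 6.48°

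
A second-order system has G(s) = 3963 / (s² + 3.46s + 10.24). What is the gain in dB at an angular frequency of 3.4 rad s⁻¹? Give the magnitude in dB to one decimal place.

50.5 dB

|(j3.4)² + 3.46(j3.4) + 10.24| = |-1.32 + j11.764| = 11.84
|G(j3.4)| = 3963 / 11.84 = 334.77
20 log₁₀(334.77) = 50.50 dB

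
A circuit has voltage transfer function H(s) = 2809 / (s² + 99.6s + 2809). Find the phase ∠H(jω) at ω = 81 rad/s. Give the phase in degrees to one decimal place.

-114.9 deg

∠[(j81)² + 99.6(j81) + 2809] = ∠[-3752 + j8067.6] = 114.94°
∠H(j81) = −114.94° = -114.94°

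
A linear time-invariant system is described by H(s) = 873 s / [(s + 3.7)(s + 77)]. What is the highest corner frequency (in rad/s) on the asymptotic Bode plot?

Break frequencies occur at each pole and zero magnitude: 3.7 rad/s, 77 rad/s.
The highest is 77 rad/s.

77 rad/s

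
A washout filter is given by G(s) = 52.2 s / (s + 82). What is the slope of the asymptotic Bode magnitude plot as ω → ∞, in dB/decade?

0 dB/decade

With 1 zero and 1 pole, the high-frequency asymptotic slope is 20 × (1 − 1) = 0 dB/decade.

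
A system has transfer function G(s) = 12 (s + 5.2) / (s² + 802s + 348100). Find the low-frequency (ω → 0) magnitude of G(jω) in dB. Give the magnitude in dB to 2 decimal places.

G(0) = 12 × 5.2 / 348100 = 0.00017926
20 log₁₀(0.00017926) = -74.930 dB

-74.93 dB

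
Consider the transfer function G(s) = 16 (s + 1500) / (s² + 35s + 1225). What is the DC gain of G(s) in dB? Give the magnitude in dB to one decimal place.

G(0) = 16 × 1500 / 1225 = 19.592
20 log₁₀(19.592) = 25.84 dB

25.8 dB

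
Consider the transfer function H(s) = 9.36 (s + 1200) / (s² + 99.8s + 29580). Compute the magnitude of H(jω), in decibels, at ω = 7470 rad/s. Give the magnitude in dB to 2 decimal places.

-57.93 dB

|j7470 + 1200| = √(7470² + 1200²) = 7566
|(j7470)² + 99.8(j7470) + 29580| = |-5.5771e+07 + j7.4551e+05| = 5.578e+07
|H(j7470)| = 9.36 × 7566 / 5.578e+07 = 0.0012696
20 log₁₀(0.0012696) = -57.926 dB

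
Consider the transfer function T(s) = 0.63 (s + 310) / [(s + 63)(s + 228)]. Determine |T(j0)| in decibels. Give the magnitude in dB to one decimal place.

-37.3 dB

T(0) = 0.63 × 310 / (63 × 228) = 0.013596
20 log₁₀(0.013596) = -37.33 dB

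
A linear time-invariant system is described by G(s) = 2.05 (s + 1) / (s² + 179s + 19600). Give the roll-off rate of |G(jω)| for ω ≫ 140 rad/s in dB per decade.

-20 dB/decade

With 1 zero and 2 poles, the high-frequency asymptotic slope is 20 × (1 − 2) = -20 dB/decade.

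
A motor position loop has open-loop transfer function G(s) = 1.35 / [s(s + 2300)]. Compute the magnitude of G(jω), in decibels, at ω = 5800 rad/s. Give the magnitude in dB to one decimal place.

-148.6 dB

|j5800 + 2300| = √(5800² + 2300²) = 6239
|j5800| = 5800
|G(j5800)| = 1.35 / (6239 × 5800) = 3.7305e-08
20 log₁₀(3.7305e-08) = -148.56 dB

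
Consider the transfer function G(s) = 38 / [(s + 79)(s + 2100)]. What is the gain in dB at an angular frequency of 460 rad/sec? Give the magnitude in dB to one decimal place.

-88.4 dB

|j460 + 79| = √(460² + 79²) = 466.7
|j460 + 2100| = √(460² + 2100²) = 2150
|G(j460)| = 38 / (466.7 × 2150) = 3.7872e-05
20 log₁₀(3.7872e-05) = -88.43 dB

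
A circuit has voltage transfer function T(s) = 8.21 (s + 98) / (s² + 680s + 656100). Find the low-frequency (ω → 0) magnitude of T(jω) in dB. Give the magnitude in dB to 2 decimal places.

-58.23 dB

T(0) = 8.21 × 98 / 656100 = 0.0012263
20 log₁₀(0.0012263) = -58.228 dB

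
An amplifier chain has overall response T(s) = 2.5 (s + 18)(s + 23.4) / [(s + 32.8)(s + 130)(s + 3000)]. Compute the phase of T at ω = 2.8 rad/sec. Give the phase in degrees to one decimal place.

∠(j2.8 + 18) = arctan(2.8/18) = 8.84°
∠(j2.8 + 23.4) = arctan(2.8/23.4) = 6.82°
∠(j2.8 + 32.8) = arctan(2.8/32.8) = 4.88°
∠(j2.8 + 130) = arctan(2.8/130) = 1.23°
∠(j2.8 + 3000) = arctan(2.8/3000) = 0.05°
∠T(j2.8) = 8.84° + 6.82° − (4.88° + 1.23° + 0.05°) = 9.50°

9.5°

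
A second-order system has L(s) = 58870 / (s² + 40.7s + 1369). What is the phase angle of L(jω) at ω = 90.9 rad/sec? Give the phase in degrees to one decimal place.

∠[(j90.9)² + 40.7(j90.9) + 1369] = ∠[-6893.8 + j3699.6] = 151.78°
∠L(j90.9) = −151.78° = -151.78°

-151.8°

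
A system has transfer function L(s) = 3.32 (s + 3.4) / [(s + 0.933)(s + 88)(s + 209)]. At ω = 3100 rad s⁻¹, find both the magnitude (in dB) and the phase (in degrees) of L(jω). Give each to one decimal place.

|j3100 + 3.4| = √(3100² + 3.4²) = 3100
|j3100 + 0.933| = √(3100² + 0.933²) = 3100
|j3100 + 88| = √(3100² + 88²) = 3101
|j3100 + 209| = √(3100² + 209²) = 3107
|L(j3100)| = 3.32 × 3100 / (3100 × 3101 × 3107) = 3.4455e-07
20 log₁₀(3.4455e-07) = -129.25 dB
∠(j3100 + 3.4) = arctan(3100/3.4) = 89.94°
∠(j3100 + 0.933) = arctan(3100/0.933) = 89.98°
∠(j3100 + 88) = arctan(3100/88) = 88.37°
∠(j3100 + 209) = arctan(3100/209) = 86.14°
∠L(j3100) = 89.94° − (89.98° + 88.37° + 86.14°) = -174.56°

|L| = -129.3 dB, ∠L = -174.6°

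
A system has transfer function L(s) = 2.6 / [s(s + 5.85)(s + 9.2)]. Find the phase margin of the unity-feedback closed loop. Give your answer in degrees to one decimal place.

Gain crossover: |L(jω)| = 1 at ω ≈ 0.0483 rad/sec.
∠L(j0.0483) = −90° − arctan(0.0483/5.85) − arctan(0.0483/9.2) ≈ -90.77°
PM = 180° + (-90.77°) = 89.23°

89.2°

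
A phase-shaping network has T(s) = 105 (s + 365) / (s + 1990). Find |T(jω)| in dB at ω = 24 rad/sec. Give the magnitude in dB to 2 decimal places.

25.71 dB

|j24 + 365| = √(24² + 365²) = 365.8
|j24 + 1990| = √(24² + 1990²) = 1990
|T(j24)| = 105 × 365.8 / 1990 = 19.299
20 log₁₀(19.299) = 25.711 dB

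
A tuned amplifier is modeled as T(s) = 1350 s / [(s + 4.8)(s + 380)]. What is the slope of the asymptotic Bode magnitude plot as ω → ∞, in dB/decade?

With 1 zero and 2 poles, the high-frequency asymptotic slope is 20 × (1 − 2) = -20 dB/decade.

-20 dB/decade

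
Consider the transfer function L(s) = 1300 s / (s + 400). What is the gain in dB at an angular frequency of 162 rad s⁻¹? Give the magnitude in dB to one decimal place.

|j162| = 162
|j162 + 400| = √(162² + 400²) = 431.6
|L(j162)| = 1300 × 162 / 431.6 = 488
20 log₁₀(488) = 53.77 dB

53.8 dB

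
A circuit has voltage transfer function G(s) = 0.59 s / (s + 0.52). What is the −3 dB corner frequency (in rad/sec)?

For a single-pole high-pass, the −3 dB point is at the pole: ω = 0.52 rad/sec.

0.52 rad/sec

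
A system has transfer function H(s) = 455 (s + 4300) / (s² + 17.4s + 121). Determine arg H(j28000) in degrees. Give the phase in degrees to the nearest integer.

-99°

∠(j28000 + 4300) = arctan(28000/4300) = 81.27°
∠[(j28000)² + 17.4(j28000) + 121] = ∠[-7.84e+08 + j4.872e+05] = 179.96°
∠H(j28000) = 81.27° − 179.96° = -98.70°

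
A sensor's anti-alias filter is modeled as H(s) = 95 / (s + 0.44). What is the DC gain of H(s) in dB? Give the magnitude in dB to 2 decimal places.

46.69 dB

H(0) = 95 / 0.44 = 215.91
20 log₁₀(215.91) = 46.685 dB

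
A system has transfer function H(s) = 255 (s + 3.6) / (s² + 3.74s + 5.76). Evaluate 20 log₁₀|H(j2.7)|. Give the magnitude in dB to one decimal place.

|j2.7 + 3.6| = √(2.7² + 3.6²) = 4.5
|(j2.7)² + 3.74(j2.7) + 5.76| = |-1.53 + j10.098| = 10.21
|H(j2.7)| = 255 × 4.5 / 10.21 = 112.35
20 log₁₀(112.35) = 41.01 dB

41.0 dB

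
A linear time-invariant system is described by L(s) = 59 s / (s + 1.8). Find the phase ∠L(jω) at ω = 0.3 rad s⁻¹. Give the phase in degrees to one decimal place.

∠(j0.3) = 90.00°
∠(j0.3 + 1.8) = arctan(0.3/1.8) = 9.46°
∠L(j0.3) = 90.00° − 9.46° = 80.54°

80.5 deg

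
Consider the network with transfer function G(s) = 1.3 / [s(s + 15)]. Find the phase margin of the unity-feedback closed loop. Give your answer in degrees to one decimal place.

89.7°

Gain crossover: |G(jω)| = 1 at ω ≈ 0.0867 rad/s.
∠G(j0.0867) = −90° − arctan(0.0867/15) ≈ -90.33°
PM = 180° + (-90.33°) = 89.67°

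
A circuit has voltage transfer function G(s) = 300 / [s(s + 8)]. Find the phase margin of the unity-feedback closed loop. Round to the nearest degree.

26°

Gain crossover: |G(jω)| = 1 at ω ≈ 16.4 rad/sec.
∠G(j16.4) = −90° − arctan(16.4/8) ≈ -154.03°
PM = 180° + (-154.03°) = 25.97°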